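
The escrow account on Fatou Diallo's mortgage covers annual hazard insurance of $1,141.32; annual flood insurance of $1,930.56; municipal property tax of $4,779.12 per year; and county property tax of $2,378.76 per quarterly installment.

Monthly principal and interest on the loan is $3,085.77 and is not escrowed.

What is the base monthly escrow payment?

$1,447.17

Hazard insurance — $1,141.32 per year
Flood insurance — $1,930.56 per year
Municipal property tax — $4,779.12 per year
County property tax — $2,378.76 × 4 = $9,515.04 per year
Annual escrow total = $17,366.04
Per month = $17,366.04 ÷ 12 = $1,447.17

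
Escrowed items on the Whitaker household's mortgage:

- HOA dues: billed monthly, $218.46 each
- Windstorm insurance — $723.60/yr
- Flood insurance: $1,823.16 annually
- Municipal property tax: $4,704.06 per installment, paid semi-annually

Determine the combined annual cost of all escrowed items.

HOA dues: $218.46 × 12 = $2,621.52 per year
Windstorm insurance: $723.60 per year
Flood insurance: $1,823.16 per year
Municipal property tax: $4,704.06 × 2 = $9,408.12 per year
Annual escrow total = $14,576.40

$14,576.40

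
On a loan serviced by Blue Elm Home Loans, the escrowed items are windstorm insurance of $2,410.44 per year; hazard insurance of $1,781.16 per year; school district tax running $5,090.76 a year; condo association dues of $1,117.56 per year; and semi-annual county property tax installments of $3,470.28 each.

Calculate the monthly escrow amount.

$1,445.04

Windstorm insurance: $2,410.44 per year
Hazard insurance: $1,781.16 per year
School district tax: $5,090.76 per year
Condo association dues: $1,117.56 per year
County property tax: $3,470.28 × 2 = $6,940.56 per year
Annual escrow total = $2,410.44 + $1,781.16 + $5,090.76 + $1,117.56 + $6,940.56 = $17,340.48
Per month = $17,340.48 / 12 = $1,445.04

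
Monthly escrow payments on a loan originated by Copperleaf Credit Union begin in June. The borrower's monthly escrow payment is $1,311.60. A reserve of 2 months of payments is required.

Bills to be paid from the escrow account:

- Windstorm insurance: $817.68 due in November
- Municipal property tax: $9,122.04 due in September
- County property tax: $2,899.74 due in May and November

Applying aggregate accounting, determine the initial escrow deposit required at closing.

Cushion = 2 × $1,311.60 = $2,623.20
Trial balance (start $0, +$1,311.60 each month, − disbursements):
  Jun: +$1,311.60 → $1,311.60
  Jul: +$1,311.60 → $2,623.20
  Aug: +$1,311.60 → $3,934.80
  Sep: +$1,311.60 − $9,122.04 → -$3,875.64
  Oct: +$1,311.60 → -$2,564.04
  Nov: +$1,311.60 − $3,717.42 → -$4,969.86
  Dec: +$1,311.60 → -$3,658.26
  Jan: +$1,311.60 → -$2,346.66
  Feb: +$1,311.60 → -$1,035.06
  Mar: +$1,311.60 → $276.54
  Apr: +$1,311.60 → $1,588.14
  May: +$1,311.60 − $2,899.74 → $0.00
Lowest trial balance = -$4,969.86 (Nov)
Initial deposit = cushion − low point = $2,623.20 − (-$4,969.86) = $7,593.06

$7,593.06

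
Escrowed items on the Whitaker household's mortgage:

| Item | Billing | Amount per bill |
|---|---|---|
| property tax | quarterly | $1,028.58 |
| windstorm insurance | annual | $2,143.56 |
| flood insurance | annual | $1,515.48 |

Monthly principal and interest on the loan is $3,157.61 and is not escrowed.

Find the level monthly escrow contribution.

$647.78

Property tax: $1,028.58 × 4 = $4,114.32 annually
Windstorm insurance: $2,143.56 annually
Flood insurance: $1,515.48 annually
Annual escrow total = $4,114.32 + $2,143.56 + $1,515.48 = $7,773.36
Monthly = $7,773.36 / 12 = $647.78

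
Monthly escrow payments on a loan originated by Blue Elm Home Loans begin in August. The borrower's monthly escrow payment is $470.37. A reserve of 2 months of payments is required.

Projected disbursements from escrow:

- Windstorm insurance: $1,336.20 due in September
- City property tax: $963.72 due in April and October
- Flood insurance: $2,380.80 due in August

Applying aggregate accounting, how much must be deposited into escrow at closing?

Cushion = 2 × $470.37 = $940.74
Trial balance (start $0, +$470.37 each month, − disbursements):
  Aug: +$470.37 − $2,380.80 → -$1,910.43
  Sep: +$470.37 − $1,336.20 → -$2,776.26
  Oct: +$470.37 − $963.72 → -$3,269.61
  Nov: +$470.37 → -$2,799.24
  Dec: +$470.37 → -$2,328.87
  Jan: +$470.37 → -$1,858.50
  Feb: +$470.37 → -$1,388.13
  Mar: +$470.37 → -$917.76
  Apr: +$470.37 − $963.72 → -$1,411.11
  May: +$470.37 → -$940.74
  Jun: +$470.37 → -$470.37
  Jul: +$470.37 → $0.00
Lowest trial balance = -$3,269.61 (Oct)
Initial deposit = cushion − low point = $940.74 − (-$3,269.61) = $4,210.35

$4,210.35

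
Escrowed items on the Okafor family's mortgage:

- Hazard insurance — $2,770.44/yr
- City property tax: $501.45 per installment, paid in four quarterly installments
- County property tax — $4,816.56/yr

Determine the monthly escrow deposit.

Hazard insurance: $2,770.44/yr
City property tax: $501.45 × 4 = $2,005.80/yr
County property tax: $4,816.56/yr
Combined annual = $2,770.44 + $2,005.80 + $4,816.56 = $9,592.80
Monthly escrow = $9,592.80 / 12 = $799.40

$799.40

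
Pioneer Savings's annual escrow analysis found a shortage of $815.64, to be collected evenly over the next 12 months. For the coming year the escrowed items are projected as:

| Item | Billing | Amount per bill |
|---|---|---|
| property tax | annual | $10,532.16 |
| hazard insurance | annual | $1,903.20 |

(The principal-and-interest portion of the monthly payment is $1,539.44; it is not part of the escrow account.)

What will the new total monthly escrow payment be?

$1,104.25

Property tax — $10,532.16 per year
Hazard insurance — $1,903.20 per year
Annual escrow total = $10,532.16 + $1,903.20 = $12,435.36
Monthly = $12,435.36 ÷ 12 = $1,036.28
Shortage spread = $815.64 ÷ 12 = $67.97/mo
New monthly escrow = $1,036.28 + $67.97 = $1,104.25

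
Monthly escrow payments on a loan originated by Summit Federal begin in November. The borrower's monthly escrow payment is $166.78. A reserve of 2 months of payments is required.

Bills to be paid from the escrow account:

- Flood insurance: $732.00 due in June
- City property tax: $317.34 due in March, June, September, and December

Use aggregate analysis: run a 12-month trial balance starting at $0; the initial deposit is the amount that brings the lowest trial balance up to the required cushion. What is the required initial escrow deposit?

Cushion = 2 × $166.78 = $333.56
Trial balance (start $0, +$166.78 each month, − disbursements):
  Nov: +$166.78 → $166.78
  Dec: +$166.78 − $317.34 → $16.22
  Jan: +$166.78 → $183.00
  Feb: +$166.78 → $349.78
  Mar: +$166.78 − $317.34 → $199.22
  Apr: +$166.78 → $366.00
  May: +$166.78 → $532.78
  Jun: +$166.78 − $1,049.34 → -$349.78
  Jul: +$166.78 → -$183.00
  Aug: +$166.78 → -$16.22
  Sep: +$166.78 − $317.34 → -$166.78
  Oct: +$166.78 → $0.00
Lowest trial balance = -$349.78 (Jun)
Initial deposit = cushion − low point = $333.56 − (-$349.78) = $683.34

$683.34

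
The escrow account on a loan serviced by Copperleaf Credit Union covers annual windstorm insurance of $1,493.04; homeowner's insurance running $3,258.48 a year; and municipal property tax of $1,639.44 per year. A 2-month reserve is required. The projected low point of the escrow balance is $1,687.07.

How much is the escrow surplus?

Windstorm insurance = $1,493.04/yr
Homeowner's insurance = $3,258.48/yr
Municipal property tax = $1,639.44/yr
Annual escrow total = $1,493.04 + $3,258.48 + $1,639.44 = $6,390.96
Monthly = $6,390.96 / 12 = $532.58
Required reserve = 2 × $532.58 = $1,065.16
Excess over cushion: $1,687.07 − $1,065.16 = $621.91

$621.91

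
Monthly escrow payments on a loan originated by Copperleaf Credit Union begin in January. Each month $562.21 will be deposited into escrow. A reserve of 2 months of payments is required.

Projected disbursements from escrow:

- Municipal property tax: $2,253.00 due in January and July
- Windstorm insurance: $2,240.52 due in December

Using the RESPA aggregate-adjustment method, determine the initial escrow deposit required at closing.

$2,815.21

Cushion = 2 × $562.21 = $1,124.42
Trial balance (start $0, +$562.21 each month, − disbursements):
  Jan: +$562.21 − $2,253.00 → -$1,690.79
  Feb: +$562.21 → -$1,128.58
  Mar: +$562.21 → -$566.37
  Apr: +$562.21 → -$4.16
  May: +$562.21 → $558.05
  Jun: +$562.21 → $1,120.26
  Jul: +$562.21 − $2,253.00 → -$570.53
  Aug: +$562.21 → -$8.32
  Sep: +$562.21 → $553.89
  Oct: +$562.21 → $1,116.10
  Nov: +$562.21 → $1,678.31
  Dec: +$562.21 − $2,240.52 → $0.00
Lowest trial balance = -$1,690.79 (Jan)
Initial deposit = cushion − low point = $1,124.42 − (-$1,690.79) = $2,815.21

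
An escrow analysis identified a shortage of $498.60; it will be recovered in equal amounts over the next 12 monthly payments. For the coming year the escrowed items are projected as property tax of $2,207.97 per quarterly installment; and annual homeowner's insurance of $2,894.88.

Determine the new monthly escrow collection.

$1,018.78

Property tax = $2,207.97 × 4 = $8,831.88 per year
Homeowner's insurance = $2,894.88 per year
Total per year = $8,831.88 + $2,894.88 = $11,726.76
Per month = $11,726.76 ÷ 12 = $977.23
Monthly shortage recovery: $498.60 ÷ 12 = $41.55
Adjusted monthly = $977.23 + $41.55 = $1,018.78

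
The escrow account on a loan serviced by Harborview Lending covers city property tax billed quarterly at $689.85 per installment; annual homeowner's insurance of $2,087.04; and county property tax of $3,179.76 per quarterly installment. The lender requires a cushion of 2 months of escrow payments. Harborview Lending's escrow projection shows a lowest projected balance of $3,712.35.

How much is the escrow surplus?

City property tax = $689.85 × 4 = $2,759.40 per year
Homeowner's insurance = $2,087.04 per year
County property tax = $3,179.76 × 4 = $12,719.04 per year
Total annual escrow = $2,759.40 + $2,087.04 + $12,719.04 = $17,565.48
Base monthly escrow = $17,565.48 / 12 = $1,463.79
Required cushion = 2 × $1,463.79 = $2,927.58
Surplus = $3,712.35 − $2,927.58 = $784.77

$784.77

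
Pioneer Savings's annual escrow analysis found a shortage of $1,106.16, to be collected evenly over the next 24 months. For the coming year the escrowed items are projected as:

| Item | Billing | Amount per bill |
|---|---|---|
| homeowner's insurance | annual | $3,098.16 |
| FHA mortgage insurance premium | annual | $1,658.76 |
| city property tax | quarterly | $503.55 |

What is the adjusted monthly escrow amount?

$610.35

Homeowner's insurance: $3,098.16
FHA mortgage insurance premium: $1,658.76
City property tax: $503.55 × 4 = $2,014.20
Annual escrow total = $3,098.16 + $1,658.76 + $2,014.20 = $6,771.12
Per month = $6,771.12 / 12 = $564.26
Shortage per month = $1,106.16 ÷ 24 = $46.09
New monthly escrow = $564.26 + $46.09 = $610.35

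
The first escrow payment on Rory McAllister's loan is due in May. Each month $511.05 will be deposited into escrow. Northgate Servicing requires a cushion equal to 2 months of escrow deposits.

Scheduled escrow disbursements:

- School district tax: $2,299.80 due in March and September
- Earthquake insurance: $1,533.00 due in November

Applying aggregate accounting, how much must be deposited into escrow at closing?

$1,533.15

Cushion = 2 × $511.05 = $1,022.10
Trial balance (start $0, +$511.05 each month, − disbursements):
  May: +$511.05 → $511.05
  Jun: +$511.05 → $1,022.10
  Jul: +$511.05 → $1,533.15
  Aug: +$511.05 → $2,044.20
  Sep: +$511.05 − $2,299.80 → $255.45
  Oct: +$511.05 → $766.50
  Nov: +$511.05 − $1,533.00 → -$255.45
  Dec: +$511.05 → $255.60
  Jan: +$511.05 → $766.65
  Feb: +$511.05 → $1,277.70
  Mar: +$511.05 − $2,299.80 → -$511.05
  Apr: +$511.05 → $0.00
Lowest trial balance = -$511.05 (Mar)
Initial deposit = cushion − low point = $1,022.10 − (-$511.05) = $1,533.15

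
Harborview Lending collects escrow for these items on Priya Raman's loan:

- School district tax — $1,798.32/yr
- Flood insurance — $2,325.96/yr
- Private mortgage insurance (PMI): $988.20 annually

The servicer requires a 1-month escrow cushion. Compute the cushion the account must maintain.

School district tax — $1,798.32/yr
Flood insurance — $2,325.96/yr
Private mortgage insurance (PMI) — $988.20/yr
Yearly total = $5,112.48
Base monthly escrow = $5,112.48 ÷ 12 = $426.04
Required cushion = 1 × $426.04 = $426.04

$426.04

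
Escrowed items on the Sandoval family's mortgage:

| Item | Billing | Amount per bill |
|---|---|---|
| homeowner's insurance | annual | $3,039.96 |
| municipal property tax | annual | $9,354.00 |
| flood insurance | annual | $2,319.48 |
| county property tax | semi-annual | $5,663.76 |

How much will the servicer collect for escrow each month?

$2,170.08

Homeowner's insurance — $3,039.96 per year
Municipal property tax — $9,354.00 per year
Flood insurance — $2,319.48 per year
County property tax — $5,663.76 × 2 = $11,327.52 per year
Total per year = $3,039.96 + $9,354.00 + $2,319.48 + $11,327.52 = $26,040.96
Base monthly escrow = $26,040.96 / 12 = $2,170.08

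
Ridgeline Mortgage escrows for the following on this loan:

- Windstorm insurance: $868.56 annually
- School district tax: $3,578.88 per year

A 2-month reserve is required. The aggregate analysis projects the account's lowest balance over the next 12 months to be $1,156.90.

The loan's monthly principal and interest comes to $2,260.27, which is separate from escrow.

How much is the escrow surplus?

Windstorm insurance — $868.56 annually
School district tax — $3,578.88 annually
Total per year = $868.56 + $3,578.88 = $4,447.44
Monthly = $4,447.44 / 12 = $370.62
Required reserve = 2 × $370.62 = $741.24
Surplus = $1,156.90 − $741.24 = $415.66

$415.66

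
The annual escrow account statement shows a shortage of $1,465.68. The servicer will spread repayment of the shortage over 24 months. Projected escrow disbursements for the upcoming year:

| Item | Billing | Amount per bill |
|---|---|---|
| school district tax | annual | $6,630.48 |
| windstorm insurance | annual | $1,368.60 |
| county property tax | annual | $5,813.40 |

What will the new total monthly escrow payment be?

School district tax — $6,630.48/yr
Windstorm insurance — $1,368.60/yr
County property tax — $5,813.40/yr
Annual escrow total = $13,812.48
Monthly = $13,812.48 ÷ 12 = $1,151.04
Shortage spread = $1,465.68 ÷ 24 = $61.07/mo
New monthly escrow = $1,151.04 + $61.07 = $1,212.11

$1,212.11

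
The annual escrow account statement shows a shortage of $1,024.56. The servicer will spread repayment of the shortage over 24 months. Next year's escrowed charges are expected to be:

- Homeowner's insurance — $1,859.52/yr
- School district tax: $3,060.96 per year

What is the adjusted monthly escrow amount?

$452.73

Homeowner's insurance: $1,859.52/yr
School district tax: $3,060.96/yr
Total per year = $4,920.48
Monthly = $4,920.48 / 12 = $410.04
Monthly shortage recovery: $1,024.56 / 24 = $42.69
New monthly escrow = $410.04 + $42.69 = $452.73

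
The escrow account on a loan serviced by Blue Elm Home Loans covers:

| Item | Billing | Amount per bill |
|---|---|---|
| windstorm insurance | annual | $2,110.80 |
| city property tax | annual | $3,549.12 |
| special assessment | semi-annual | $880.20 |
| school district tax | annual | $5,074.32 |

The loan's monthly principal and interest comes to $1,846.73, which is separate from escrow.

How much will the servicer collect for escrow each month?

$1,041.22

Windstorm insurance = $2,110.80 annually
City property tax = $3,549.12 annually
Special assessment = $880.20 × 2 = $1,760.40 annually
School district tax = $5,074.32 annually
Annual escrow total = $2,110.80 + $3,549.12 + $1,760.40 + $5,074.32 = $12,494.64
Monthly = $12,494.64 / 12 = $1,041.22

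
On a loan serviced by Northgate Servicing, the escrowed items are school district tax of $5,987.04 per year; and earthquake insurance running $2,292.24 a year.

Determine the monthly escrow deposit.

$689.94

School district tax = $5,987.04 annually
Earthquake insurance = $2,292.24 annually
Total annual escrow = $5,987.04 + $2,292.24 = $8,279.28
Per month = $8,279.28 / 12 = $689.94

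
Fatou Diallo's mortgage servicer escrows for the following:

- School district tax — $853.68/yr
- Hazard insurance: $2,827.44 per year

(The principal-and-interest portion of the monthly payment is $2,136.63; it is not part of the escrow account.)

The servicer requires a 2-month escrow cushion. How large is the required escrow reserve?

$613.52

School district tax: $853.68
Hazard insurance: $2,827.44
Total per year = $3,681.12
Per month = $3,681.12 ÷ 12 = $306.76
Required cushion = 2 × $306.76 = $613.52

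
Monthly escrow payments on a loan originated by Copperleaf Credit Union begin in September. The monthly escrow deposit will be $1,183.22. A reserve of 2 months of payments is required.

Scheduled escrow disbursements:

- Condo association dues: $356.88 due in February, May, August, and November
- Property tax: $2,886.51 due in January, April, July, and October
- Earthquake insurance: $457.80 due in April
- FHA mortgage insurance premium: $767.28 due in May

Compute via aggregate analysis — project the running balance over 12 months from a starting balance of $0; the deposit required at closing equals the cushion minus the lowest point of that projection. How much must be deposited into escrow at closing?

$3,192.78

Cushion = 2 × $1,183.22 = $2,366.44
Trial balance (start $0, +$1,183.22 each month, − disbursements):
  Sep: +$1,183.22 → $1,183.22
  Oct: +$1,183.22 − $2,886.51 → -$520.07
  Nov: +$1,183.22 − $356.88 → $306.27
  Dec: +$1,183.22 → $1,489.49
  Jan: +$1,183.22 − $2,886.51 → -$213.80
  Feb: +$1,183.22 − $356.88 → $612.54
  Mar: +$1,183.22 → $1,795.76
  Apr: +$1,183.22 − $3,344.31 → -$365.33
  May: +$1,183.22 − $1,124.16 → -$306.27
  Jun: +$1,183.22 → $876.95
  Jul: +$1,183.22 − $2,886.51 → -$826.34
  Aug: +$1,183.22 − $356.88 → $0.00
Lowest trial balance = -$826.34 (Jul)
Initial deposit = cushion − low point = $2,366.44 − (-$826.34) = $3,192.78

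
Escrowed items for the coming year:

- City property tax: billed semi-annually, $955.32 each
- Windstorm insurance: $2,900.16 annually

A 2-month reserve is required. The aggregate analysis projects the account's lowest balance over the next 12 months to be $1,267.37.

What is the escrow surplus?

City property tax: $955.32 × 2 = $1,910.64 annually
Windstorm insurance: $2,900.16 annually
Combined annual = $1,910.64 + $2,900.16 = $4,810.80
Base monthly escrow = $4,810.80 ÷ 12 = $400.90
Cushion = 2 × $400.90 = $801.80
Surplus = $1,267.37 − $801.80 = $465.57

$465.57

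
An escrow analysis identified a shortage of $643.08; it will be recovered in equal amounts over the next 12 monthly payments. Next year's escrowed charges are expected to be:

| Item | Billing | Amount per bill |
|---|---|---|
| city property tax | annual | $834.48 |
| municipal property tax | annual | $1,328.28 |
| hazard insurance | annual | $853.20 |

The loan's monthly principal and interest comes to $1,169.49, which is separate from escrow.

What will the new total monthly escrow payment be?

$304.92

City property tax: $834.48
Municipal property tax: $1,328.28
Hazard insurance: $853.20
Total per year = $834.48 + $1,328.28 + $853.20 = $3,015.96
Per month = $3,015.96 / 12 = $251.33
Monthly shortage recovery: $643.08 ÷ 12 = $53.59
Adjusted monthly = $251.33 + $53.59 = $304.92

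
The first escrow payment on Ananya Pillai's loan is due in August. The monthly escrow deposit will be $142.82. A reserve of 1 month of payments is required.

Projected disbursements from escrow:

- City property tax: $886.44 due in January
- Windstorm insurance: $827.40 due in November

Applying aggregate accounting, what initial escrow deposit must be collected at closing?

Cushion = 1 × $142.82 = $142.82
Trial balance (start $0, +$142.82 each month, − disbursements):
  Aug: +$142.82 → $142.82
  Sep: +$142.82 → $285.64
  Oct: +$142.82 → $428.46
  Nov: +$142.82 − $827.40 → -$256.12
  Dec: +$142.82 → -$113.30
  Jan: +$142.82 − $886.44 → -$856.92
  Feb: +$142.82 → -$714.10
  Mar: +$142.82 → -$571.28
  Apr: +$142.82 → -$428.46
  May: +$142.82 → -$285.64
  Jun: +$142.82 → -$142.82
  Jul: +$142.82 → $0.00
Lowest trial balance = -$856.92 (Jan)
Initial deposit = cushion − low point = $142.82 − (-$856.92) = $999.74

$999.74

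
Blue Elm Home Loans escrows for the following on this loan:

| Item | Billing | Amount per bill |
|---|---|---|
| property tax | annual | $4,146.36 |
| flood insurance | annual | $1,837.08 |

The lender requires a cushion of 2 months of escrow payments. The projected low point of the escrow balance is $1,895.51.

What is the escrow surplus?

Property tax: $4,146.36 annually
Flood insurance: $1,837.08 annually
Total per year = $4,146.36 + $1,837.08 = $5,983.44
Monthly = $5,983.44 ÷ 12 = $498.62
Required reserve = 2 × $498.62 = $997.24
Excess over cushion: $1,895.51 − $997.24 = $898.27

$898.27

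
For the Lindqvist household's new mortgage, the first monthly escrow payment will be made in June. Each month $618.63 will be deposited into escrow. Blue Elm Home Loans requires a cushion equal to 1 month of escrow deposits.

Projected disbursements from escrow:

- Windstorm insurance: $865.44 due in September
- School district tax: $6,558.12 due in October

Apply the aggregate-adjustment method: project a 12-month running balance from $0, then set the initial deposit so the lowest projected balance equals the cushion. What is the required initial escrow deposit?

Cushion = 1 × $618.63 = $618.63
Trial balance (start $0, +$618.63 each month, − disbursements):
  Jun: +$618.63 → $618.63
  Jul: +$618.63 → $1,237.26
  Aug: +$618.63 → $1,855.89
  Sep: +$618.63 − $865.44 → $1,609.08
  Oct: +$618.63 − $6,558.12 → -$4,330.41
  Nov: +$618.63 → -$3,711.78
  Dec: +$618.63 → -$3,093.15
  Jan: +$618.63 → -$2,474.52
  Feb: +$618.63 → -$1,855.89
  Mar: +$618.63 → -$1,237.26
  Apr: +$618.63 → -$618.63
  May: +$618.63 → $0.00
Lowest trial balance = -$4,330.41 (Oct)
Initial deposit = cushion − low point = $618.63 − (-$4,330.41) = $4,949.04

$4,949.04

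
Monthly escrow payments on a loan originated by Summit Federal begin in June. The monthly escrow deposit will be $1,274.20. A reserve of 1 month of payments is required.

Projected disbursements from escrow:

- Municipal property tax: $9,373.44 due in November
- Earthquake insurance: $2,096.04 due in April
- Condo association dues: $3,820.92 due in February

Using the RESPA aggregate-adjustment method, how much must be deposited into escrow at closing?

Cushion = 1 × $1,274.20 = $1,274.20
Trial balance (start $0, +$1,274.20 each month, − disbursements):
  Jun: +$1,274.20 → $1,274.20
  Jul: +$1,274.20 → $2,548.40
  Aug: +$1,274.20 → $3,822.60
  Sep: +$1,274.20 → $5,096.80
  Oct: +$1,274.20 → $6,371.00
  Nov: +$1,274.20 − $9,373.44 → -$1,728.24
  Dec: +$1,274.20 → -$454.04
  Jan: +$1,274.20 → $820.16
  Feb: +$1,274.20 − $3,820.92 → -$1,726.56
  Mar: +$1,274.20 → -$452.36
  Apr: +$1,274.20 − $2,096.04 → -$1,274.20
  May: +$1,274.20 → $0.00
Lowest trial balance = -$1,728.24 (Nov)
Initial deposit = cushion − low point = $1,274.20 − (-$1,728.24) = $3,002.44

$3,002.44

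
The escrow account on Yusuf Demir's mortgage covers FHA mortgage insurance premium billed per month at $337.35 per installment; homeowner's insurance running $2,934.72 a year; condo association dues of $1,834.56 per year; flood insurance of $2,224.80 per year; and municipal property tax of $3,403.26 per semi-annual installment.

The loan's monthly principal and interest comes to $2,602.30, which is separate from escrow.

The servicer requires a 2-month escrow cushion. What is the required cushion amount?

$2,974.80

FHA mortgage insurance premium — $337.35 × 12 = $4,048.20 per year
Homeowner's insurance — $2,934.72 per year
Condo association dues — $1,834.56 per year
Flood insurance — $2,224.80 per year
Municipal property tax — $3,403.26 × 2 = $6,806.52 per year
Combined annual = $4,048.20 + $2,934.72 + $1,834.56 + $2,224.80 + $6,806.52 = $17,848.80
Per month = $17,848.80 ÷ 12 = $1,487.40
Cushion = 2 × $1,487.40 = $2,974.80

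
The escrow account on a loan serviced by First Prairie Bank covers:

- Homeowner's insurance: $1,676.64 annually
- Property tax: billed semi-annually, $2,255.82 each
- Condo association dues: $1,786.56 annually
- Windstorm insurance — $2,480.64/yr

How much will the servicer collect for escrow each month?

$871.29

Homeowner's insurance — $1,676.64/yr
Property tax — $2,255.82 × 2 = $4,511.64/yr
Condo association dues — $1,786.56/yr
Windstorm insurance — $2,480.64/yr
Total per year = $1,676.64 + $4,511.64 + $1,786.56 + $2,480.64 = $10,455.48
Per month = $10,455.48 / 12 = $871.29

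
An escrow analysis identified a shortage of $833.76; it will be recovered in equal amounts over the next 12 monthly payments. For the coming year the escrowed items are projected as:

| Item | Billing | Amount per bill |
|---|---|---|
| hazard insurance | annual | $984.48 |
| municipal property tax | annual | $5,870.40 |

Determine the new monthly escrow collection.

Hazard insurance: $984.48/yr
Municipal property tax: $5,870.40/yr
Total per year = $984.48 + $5,870.40 = $6,854.88
Monthly escrow = $6,854.88 / 12 = $571.24
Monthly shortage recovery: $833.76 ÷ 12 = $69.48
New monthly escrow = $571.24 + $69.48 = $640.72

$640.72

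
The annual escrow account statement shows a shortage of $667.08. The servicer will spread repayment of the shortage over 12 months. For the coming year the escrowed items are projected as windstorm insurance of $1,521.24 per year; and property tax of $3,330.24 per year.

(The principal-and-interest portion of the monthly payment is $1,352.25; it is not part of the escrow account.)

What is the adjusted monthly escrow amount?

Windstorm insurance — $1,521.24 per year
Property tax — $3,330.24 per year
Total per year = $1,521.24 + $3,330.24 = $4,851.48
Monthly = $4,851.48 / 12 = $404.29
Shortage per month = $667.08 ÷ 12 = $55.59
New monthly escrow = $404.29 + $55.59 = $459.88

$459.88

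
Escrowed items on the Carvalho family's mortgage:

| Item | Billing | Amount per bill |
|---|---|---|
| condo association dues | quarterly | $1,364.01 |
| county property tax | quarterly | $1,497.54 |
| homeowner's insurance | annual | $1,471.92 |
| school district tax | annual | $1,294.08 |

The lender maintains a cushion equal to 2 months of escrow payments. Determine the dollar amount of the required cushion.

Condo association dues: $1,364.01 × 4 = $5,456.04/yr
County property tax: $1,497.54 × 4 = $5,990.16/yr
Homeowner's insurance: $1,471.92/yr
School district tax: $1,294.08/yr
Total annual escrow = $5,456.04 + $5,990.16 + $1,471.92 + $1,294.08 = $14,212.20
Monthly escrow = $14,212.20 ÷ 12 = $1,184.35
Cushion = 2 × $1,184.35 = $2,368.70

$2,368.70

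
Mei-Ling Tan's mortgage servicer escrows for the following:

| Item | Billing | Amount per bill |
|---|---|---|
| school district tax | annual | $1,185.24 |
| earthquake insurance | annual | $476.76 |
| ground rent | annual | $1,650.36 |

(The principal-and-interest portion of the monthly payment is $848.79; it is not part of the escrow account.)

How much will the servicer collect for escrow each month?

School district tax: $1,185.24 annually
Earthquake insurance: $476.76 annually
Ground rent: $1,650.36 annually
Yearly total = $1,185.24 + $476.76 + $1,650.36 = $3,312.36
Monthly escrow = $3,312.36 / 12 = $276.03

$276.03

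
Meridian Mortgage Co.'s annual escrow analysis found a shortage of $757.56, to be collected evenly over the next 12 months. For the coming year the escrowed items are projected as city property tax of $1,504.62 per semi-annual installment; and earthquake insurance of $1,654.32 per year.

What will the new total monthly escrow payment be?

City property tax: $1,504.62 × 2 = $3,009.24
Earthquake insurance: $1,654.32
Annual escrow total = $3,009.24 + $1,654.32 = $4,663.56
Monthly = $4,663.56 ÷ 12 = $388.63
Shortage spread = $757.56 ÷ 12 = $63.13/mo
Adjusted monthly = $388.63 + $63.13 = $451.76

$451.76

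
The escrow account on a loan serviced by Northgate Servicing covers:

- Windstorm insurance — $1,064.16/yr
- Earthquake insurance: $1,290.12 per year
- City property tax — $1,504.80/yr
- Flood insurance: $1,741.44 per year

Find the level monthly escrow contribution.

$466.71

Windstorm insurance = $1,064.16 per year
Earthquake insurance = $1,290.12 per year
City property tax = $1,504.80 per year
Flood insurance = $1,741.44 per year
Yearly total = $5,600.52
Per month = $5,600.52 ÷ 12 = $466.71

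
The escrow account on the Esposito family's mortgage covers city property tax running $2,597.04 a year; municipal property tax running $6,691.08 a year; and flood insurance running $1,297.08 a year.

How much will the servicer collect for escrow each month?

City property tax: $2,597.04 per year
Municipal property tax: $6,691.08 per year
Flood insurance: $1,297.08 per year
Annual escrow total = $10,585.20
Base monthly escrow = $10,585.20 ÷ 12 = $882.10

$882.10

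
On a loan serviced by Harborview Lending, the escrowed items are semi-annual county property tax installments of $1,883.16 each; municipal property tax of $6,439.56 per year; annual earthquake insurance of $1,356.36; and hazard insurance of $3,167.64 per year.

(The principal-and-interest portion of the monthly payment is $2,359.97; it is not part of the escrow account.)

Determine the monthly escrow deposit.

$1,227.49

County property tax: $1,883.16 × 2 = $3,766.32 annually
Municipal property tax: $6,439.56 annually
Earthquake insurance: $1,356.36 annually
Hazard insurance: $3,167.64 annually
Yearly total = $14,729.88
Per month = $14,729.88 ÷ 12 = $1,227.49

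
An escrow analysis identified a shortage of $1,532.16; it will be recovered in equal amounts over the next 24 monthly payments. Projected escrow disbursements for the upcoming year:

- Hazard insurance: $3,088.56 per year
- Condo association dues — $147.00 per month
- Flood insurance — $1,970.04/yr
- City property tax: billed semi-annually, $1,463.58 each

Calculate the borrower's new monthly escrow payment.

Hazard insurance: $3,088.56 per year
Condo association dues: $147.00 × 12 = $1,764.00 per year
Flood insurance: $1,970.04 per year
City property tax: $1,463.58 × 2 = $2,927.16 per year
Total annual escrow = $9,749.76
Per month = $9,749.76 / 12 = $812.48
Shortage per month = $1,532.16 / 24 = $63.84
Adjusted monthly = $812.48 + $63.84 = $876.32

$876.32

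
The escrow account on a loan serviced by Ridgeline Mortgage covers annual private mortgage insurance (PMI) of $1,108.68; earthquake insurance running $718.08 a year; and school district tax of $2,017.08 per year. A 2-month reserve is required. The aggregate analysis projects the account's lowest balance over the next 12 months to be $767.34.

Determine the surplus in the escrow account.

$126.70

Private mortgage insurance (PMI) — $1,108.68/yr
Earthquake insurance — $718.08/yr
School district tax — $2,017.08/yr
Total annual escrow = $1,108.68 + $718.08 + $2,017.08 = $3,843.84
Monthly = $3,843.84 / 12 = $320.32
Required cushion = 2 × $320.32 = $640.64
Surplus = $767.34 − $640.64 = $126.70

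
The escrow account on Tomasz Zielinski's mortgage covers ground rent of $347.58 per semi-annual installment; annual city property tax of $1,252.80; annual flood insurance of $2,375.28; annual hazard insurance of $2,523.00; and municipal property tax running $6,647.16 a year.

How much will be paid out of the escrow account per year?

$13,493.40

Ground rent = $347.58 × 2 = $695.16/yr
City property tax = $1,252.80/yr
Flood insurance = $2,375.28/yr
Hazard insurance = $2,523.00/yr
Municipal property tax = $6,647.16/yr
Total per year = $13,493.40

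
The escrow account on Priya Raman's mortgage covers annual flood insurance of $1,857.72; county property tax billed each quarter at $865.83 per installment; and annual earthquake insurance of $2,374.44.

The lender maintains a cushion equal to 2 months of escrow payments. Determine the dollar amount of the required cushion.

Flood insurance = $1,857.72 annually
County property tax = $865.83 × 4 = $3,463.32 annually
Earthquake insurance = $2,374.44 annually
Combined annual = $1,857.72 + $3,463.32 + $2,374.44 = $7,695.48
Base monthly escrow = $7,695.48 / 12 = $641.29
Cushion = 2 × $641.29 = $1,282.58

$1,282.58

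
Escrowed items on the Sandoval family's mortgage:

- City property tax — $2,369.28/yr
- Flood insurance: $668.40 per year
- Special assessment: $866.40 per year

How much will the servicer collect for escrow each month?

City property tax = $2,369.28
Flood insurance = $668.40
Special assessment = $866.40
Annual escrow total = $3,904.08
Base monthly escrow = $3,904.08 / 12 = $325.34

$325.34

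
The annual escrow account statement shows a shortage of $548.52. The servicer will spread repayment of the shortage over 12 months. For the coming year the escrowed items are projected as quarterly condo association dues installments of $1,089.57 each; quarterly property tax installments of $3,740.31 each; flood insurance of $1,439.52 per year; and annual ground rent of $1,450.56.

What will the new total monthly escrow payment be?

$1,896.51

Condo association dues — $1,089.57 × 4 = $4,358.28/yr
Property tax — $3,740.31 × 4 = $14,961.24/yr
Flood insurance — $1,439.52/yr
Ground rent — $1,450.56/yr
Annual escrow total = $4,358.28 + $14,961.24 + $1,439.52 + $1,450.56 = $22,209.60
Monthly escrow = $22,209.60 ÷ 12 = $1,850.80
Monthly shortage recovery: $548.52 / 12 = $45.71
Adjusted monthly = $1,850.80 + $45.71 = $1,896.51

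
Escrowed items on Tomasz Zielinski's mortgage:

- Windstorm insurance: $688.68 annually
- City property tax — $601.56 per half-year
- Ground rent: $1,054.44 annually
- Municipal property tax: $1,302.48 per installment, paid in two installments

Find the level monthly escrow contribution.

$462.60

Windstorm insurance — $688.68 annually
City property tax — $601.56 × 2 = $1,203.12 annually
Ground rent — $1,054.44 annually
Municipal property tax — $1,302.48 × 2 = $2,604.96 annually
Combined annual = $688.68 + $1,203.12 + $1,054.44 + $2,604.96 = $5,551.20
Monthly escrow = $5,551.20 / 12 = $462.60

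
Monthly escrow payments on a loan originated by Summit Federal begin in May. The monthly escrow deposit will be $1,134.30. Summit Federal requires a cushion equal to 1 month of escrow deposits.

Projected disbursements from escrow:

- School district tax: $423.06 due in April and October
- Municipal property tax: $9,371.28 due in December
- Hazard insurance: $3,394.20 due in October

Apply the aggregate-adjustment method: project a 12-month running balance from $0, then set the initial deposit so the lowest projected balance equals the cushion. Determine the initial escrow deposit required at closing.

$5,248.44

Cushion = 1 × $1,134.30 = $1,134.30
Trial balance (start $0, +$1,134.30 each month, − disbursements):
  May: +$1,134.30 → $1,134.30
  Jun: +$1,134.30 → $2,268.60
  Jul: +$1,134.30 → $3,402.90
  Aug: +$1,134.30 → $4,537.20
  Sep: +$1,134.30 → $5,671.50
  Oct: +$1,134.30 − $3,817.26 → $2,988.54
  Nov: +$1,134.30 → $4,122.84
  Dec: +$1,134.30 − $9,371.28 → -$4,114.14
  Jan: +$1,134.30 → -$2,979.84
  Feb: +$1,134.30 → -$1,845.54
  Mar: +$1,134.30 → -$711.24
  Apr: +$1,134.30 − $423.06 → $0.00
Lowest trial balance = -$4,114.14 (Dec)
Initial deposit = cushion − low point = $1,134.30 − (-$4,114.14) = $5,248.44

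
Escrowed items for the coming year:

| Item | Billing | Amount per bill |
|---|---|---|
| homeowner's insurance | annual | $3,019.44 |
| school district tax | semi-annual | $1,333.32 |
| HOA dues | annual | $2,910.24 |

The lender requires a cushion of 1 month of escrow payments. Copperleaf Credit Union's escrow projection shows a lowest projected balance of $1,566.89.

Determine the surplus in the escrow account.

Homeowner's insurance: $3,019.44 per year
School district tax: $1,333.32 × 2 = $2,666.64 per year
HOA dues: $2,910.24 per year
Annual escrow total = $8,596.32
Base monthly escrow = $8,596.32 / 12 = $716.36
Required reserve = 1 × $716.36 = $716.36
Surplus = $1,566.89 − $716.36 = $850.53

$850.53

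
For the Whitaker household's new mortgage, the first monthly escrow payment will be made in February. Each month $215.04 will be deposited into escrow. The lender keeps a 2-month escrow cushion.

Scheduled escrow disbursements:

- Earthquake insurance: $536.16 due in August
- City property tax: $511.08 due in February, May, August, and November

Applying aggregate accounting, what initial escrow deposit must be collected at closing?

$994.20

Cushion = 2 × $215.04 = $430.08
Trial balance (start $0, +$215.04 each month, − disbursements):
  Feb: +$215.04 − $511.08 → -$296.04
  Mar: +$215.04 → -$81.00
  Apr: +$215.04 → $134.04
  May: +$215.04 − $511.08 → -$162.00
  Jun: +$215.04 → $53.04
  Jul: +$215.04 → $268.08
  Aug: +$215.04 − $1,047.24 → -$564.12
  Sep: +$215.04 → -$349.08
  Oct: +$215.04 → -$134.04
  Nov: +$215.04 − $511.08 → -$430.08
  Dec: +$215.04 → -$215.04
  Jan: +$215.04 → $0.00
Lowest trial balance = -$564.12 (Aug)
Initial deposit = cushion − low point = $430.08 − (-$564.12) = $994.20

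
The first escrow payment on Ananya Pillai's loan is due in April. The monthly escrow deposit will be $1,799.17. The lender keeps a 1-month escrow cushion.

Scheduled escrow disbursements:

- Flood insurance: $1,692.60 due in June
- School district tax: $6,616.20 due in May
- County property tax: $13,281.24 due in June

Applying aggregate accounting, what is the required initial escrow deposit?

Cushion = 1 × $1,799.17 = $1,799.17
Trial balance (start $0, +$1,799.17 each month, − disbursements):
  Apr: +$1,799.17 → $1,799.17
  May: +$1,799.17 − $6,616.20 → -$3,017.86
  Jun: +$1,799.17 − $14,973.84 → -$16,192.53
  Jul: +$1,799.17 → -$14,393.36
  Aug: +$1,799.17 → -$12,594.19
  Sep: +$1,799.17 → -$10,795.02
  Oct: +$1,799.17 → -$8,995.85
  Nov: +$1,799.17 → -$7,196.68
  Dec: +$1,799.17 → -$5,397.51
  Jan: +$1,799.17 → -$3,598.34
  Feb: +$1,799.17 → -$1,799.17
  Mar: +$1,799.17 → $0.00
Lowest trial balance = -$16,192.53 (Jun)
Initial deposit = cushion − low point = $1,799.17 − (-$16,192.53) = $17,991.70

$17,991.70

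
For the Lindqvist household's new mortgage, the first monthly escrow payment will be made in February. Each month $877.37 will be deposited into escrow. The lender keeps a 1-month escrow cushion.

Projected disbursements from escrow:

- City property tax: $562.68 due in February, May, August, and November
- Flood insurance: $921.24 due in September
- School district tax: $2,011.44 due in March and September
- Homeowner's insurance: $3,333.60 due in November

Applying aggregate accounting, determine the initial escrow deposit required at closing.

Cushion = 1 × $877.37 = $877.37
Trial balance (start $0, +$877.37 each month, − disbursements):
  Feb: +$877.37 − $562.68 → $314.69
  Mar: +$877.37 − $2,011.44 → -$819.38
  Apr: +$877.37 → $57.99
  May: +$877.37 − $562.68 → $372.68
  Jun: +$877.37 → $1,250.05
  Jul: +$877.37 → $2,127.42
  Aug: +$877.37 − $562.68 → $2,442.11
  Sep: +$877.37 − $2,932.68 → $386.80
  Oct: +$877.37 → $1,264.17
  Nov: +$877.37 − $3,896.28 → -$1,754.74
  Dec: +$877.37 → -$877.37
  Jan: +$877.37 → $0.00
Lowest trial balance = -$1,754.74 (Nov)
Initial deposit = cushion − low point = $877.37 − (-$1,754.74) = $2,632.11

$2,632.11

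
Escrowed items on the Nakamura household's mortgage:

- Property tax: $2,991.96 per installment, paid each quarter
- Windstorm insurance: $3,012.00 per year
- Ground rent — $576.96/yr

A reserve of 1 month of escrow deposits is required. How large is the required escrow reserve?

$1,296.40

Property tax: $2,991.96 × 4 = $11,967.84
Windstorm insurance: $3,012.00
Ground rent: $576.96
Total per year = $15,556.80
Per month = $15,556.80 ÷ 12 = $1,296.40
Required cushion = 1 × $1,296.40 = $1,296.40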